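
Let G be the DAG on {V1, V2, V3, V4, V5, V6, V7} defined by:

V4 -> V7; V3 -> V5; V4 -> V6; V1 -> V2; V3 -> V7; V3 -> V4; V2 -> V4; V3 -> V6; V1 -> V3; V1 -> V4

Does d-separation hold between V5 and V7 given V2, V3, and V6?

There are 5 undirected paths between V5 and V7; checking each against the conditioning set {V2, V3, V6}:
Path 1: V5 ← V3 → V6 ← V4 → V7
  V3 is a fork here and V3 is conditioned on, so the path is blocked at V3.
Path 2: V5 ← V3 → V7
  V3 is a fork here and V3 is conditioned on, so the path is blocked at V3.
Path 3: V5 ← V3 ← V1 → V2 → V4 → V7
  V3 is a chain here and V3 is conditioned on, so the path is blocked at V3.
Path 4: V5 ← V3 ← V1 → V4 → V7
  V3 is a chain here and V3 is conditioned on, so the path is blocked at V3.
Path 5: V5 ← V3 → V4 → V7
  V3 is a fork here and V3 is conditioned on, so the path is blocked at V3.
Every path is blocked, so V5 and V7 are d-separated given {V2, V3, V6}.

Yes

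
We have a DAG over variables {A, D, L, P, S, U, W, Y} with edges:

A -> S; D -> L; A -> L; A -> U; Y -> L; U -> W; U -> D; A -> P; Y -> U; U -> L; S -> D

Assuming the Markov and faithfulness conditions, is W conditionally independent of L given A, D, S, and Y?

No

6 paths connect W and L; each must be blocked for d-separation to hold:
  1. W ← U → L — U:fork[open] ⇒ active
  2. W ← U → D → L — U:fork[open]; D:chain[blocks] ⇒ blocked
  3. W ← U → D ← S ← A → L — U:fork[open]; D:collider[open]; S:chain[blocks]; A:fork[blocks] ⇒ blocked
  4. W ← U ← A → L — U:chain[open]; A:fork[blocks] ⇒ blocked
  5. W ← U ← A → S → D → L — U:chain[open]; A:fork[blocks]; S:chain[blocks]; D:chain[blocks] ⇒ blocked
  6. W ← U ← Y → L — U:chain[open]; Y:fork[blocks] ⇒ blocked
At least one path is unblocked, so d-separation fails.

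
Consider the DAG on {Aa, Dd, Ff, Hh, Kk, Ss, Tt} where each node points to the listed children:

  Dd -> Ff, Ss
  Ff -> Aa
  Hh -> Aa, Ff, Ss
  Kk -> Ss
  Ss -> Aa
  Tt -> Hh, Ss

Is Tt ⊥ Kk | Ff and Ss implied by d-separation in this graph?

No

Enumerating the 6 paths from Tt to Kk and testing each for blocking by {Ff, Ss}:
  1. Tt → Hh → Aa ← Ff ← Dd → Ss ← Kk — Hh:chain[open]; Aa:collider[blocks]; Ff:chain[blocks]; Dd:fork[open]; Ss:collider[open] ⇒ blocked
  2. Tt → Hh → Aa ← Ss ← Kk — Hh:chain[open]; Aa:collider[blocks]; Ss:chain[blocks] ⇒ blocked
  3. Tt → Hh → Ff → Aa ← Ss ← Kk — Hh:chain[open]; Ff:chain[blocks]; Aa:collider[blocks]; Ss:chain[blocks] ⇒ blocked
  4. Tt → Hh → Ff ← Dd → Ss ← Kk — Hh:chain[open]; Ff:collider[open]; Dd:fork[open]; Ss:collider[open] ⇒ active
  5. Tt → Hh → Ss ← Kk — Hh:chain[open]; Ss:collider[open] ⇒ active
  6. Tt → Ss ← Kk — Ss:collider[open] ⇒ active
Because an active path exists, Tt and Kk are not d-separated.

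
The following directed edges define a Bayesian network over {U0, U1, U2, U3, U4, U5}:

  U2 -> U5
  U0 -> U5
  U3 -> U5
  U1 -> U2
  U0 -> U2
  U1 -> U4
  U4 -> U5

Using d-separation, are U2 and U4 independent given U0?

No

Enumerating the 3 paths from U2 to U4 and testing each for blocking by {U0}:
  1. U2 ← U0 → U5 ← U4 — U0:fork[blocks]; U5:collider[blocks] ⇒ blocked
  2. U2 → U5 ← U4 — U5:collider[blocks] ⇒ blocked
  3. U2 ← U1 → U4 — U1:fork[open] ⇒ active
Since the path U2 ← U1 → U4 is active, U2 and U4 are not d-separated given {U0}.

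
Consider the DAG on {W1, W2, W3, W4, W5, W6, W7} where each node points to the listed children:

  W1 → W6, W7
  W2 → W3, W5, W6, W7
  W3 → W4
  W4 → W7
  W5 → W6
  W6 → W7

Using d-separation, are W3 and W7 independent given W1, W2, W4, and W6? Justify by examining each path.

We examine all 6 paths between W3 and W7:
Path 1: W3 → W4 → W7
  W4 is a chain here and W4 is conditioned on, so the path is blocked at W4.
Path 2: W3 ← W2 → W6 → W7
  W2 is a fork here and W2 is conditioned on, so the path is blocked at W2.
Path 3: W3 ← W2 → W6 ← W1 → W7
  W2 is a fork here and W2 is conditioned on, so the path is blocked at W2.
Path 4: W3 ← W2 → W5 → W6 → W7
  W2 is a fork here and W2 is conditioned on, so the path is blocked at W2.
Path 5: W3 ← W2 → W5 → W6 ← W1 → W7
  W2 is a fork here and W2 is conditioned on, so the path is blocked at W2.
Path 6: W3 ← W2 → W7
  W2 is a fork here and W2 is conditioned on, so the path is blocked at W2.
Since every path is blocked, d-separation holds.

Yes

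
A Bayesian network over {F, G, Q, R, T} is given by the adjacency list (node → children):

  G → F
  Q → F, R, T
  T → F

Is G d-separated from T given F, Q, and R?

No

2 paths connect G and T; each must be blocked for d-separation to hold:
Path 1: G → F ← T
  F is a collider and F is conditioned on, which opens it — no node blocks this path, so it is active.
Path 2: G → F ← Q → T
  Q is a fork here and Q is conditioned on, so the path is blocked at Q.
At least one path is unblocked, so d-separation fails.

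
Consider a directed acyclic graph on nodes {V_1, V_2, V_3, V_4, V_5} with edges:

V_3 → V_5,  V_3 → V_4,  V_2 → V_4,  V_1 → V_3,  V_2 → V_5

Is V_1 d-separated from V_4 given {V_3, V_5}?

Yes

2 paths connect V_1 and V_4; each must be blocked for d-separation to hold:
Path 1: V_1 → V_3 → V_5 ← V_2 → V_4
  V_3 is a chain here and V_3 is conditioned on, so the path is blocked at V_3.
Path 2: V_1 → V_3 → V_4
  V_3 is a chain here and V_3 is conditioned on, so the path is blocked at V_3.
All paths are blocked; V_1 ⊥ V_4 | {V_3, V_5} holds.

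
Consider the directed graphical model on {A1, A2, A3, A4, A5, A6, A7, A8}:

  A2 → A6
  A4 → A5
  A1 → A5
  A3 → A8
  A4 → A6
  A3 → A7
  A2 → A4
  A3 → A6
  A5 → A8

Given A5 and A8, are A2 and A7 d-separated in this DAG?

Yes

We examine all 4 paths between A2 and A7:
Path 1: A2 → A4 → A5 → A8 ← A3 → A7
  A5 is a chain here and A5 is conditioned on, so the path is blocked at A5.
Path 2: A2 → A4 → A6 ← A3 → A7
  A6 is a collider here and neither A6 nor any of its descendants is conditioned on, so the collider stays closed — the path is blocked at A6.
Path 3: A2 → A6 ← A4 → A5 → A8 ← A3 → A7
  A6 is a collider here and neither A6 nor any of its descendants is conditioned on, so the collider stays closed — the path is blocked at A6.
Path 4: A2 → A6 ← A3 → A7
  A6 is a collider here and neither A6 nor any of its descendants is conditioned on, so the collider stays closed — the path is blocked at A6.
Every path is blocked, so A2 and A7 are d-separated given {A5, A8}.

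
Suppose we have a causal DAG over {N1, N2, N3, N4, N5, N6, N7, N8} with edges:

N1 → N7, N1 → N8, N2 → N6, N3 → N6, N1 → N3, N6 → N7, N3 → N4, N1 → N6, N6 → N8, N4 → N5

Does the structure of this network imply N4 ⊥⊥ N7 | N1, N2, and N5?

No — N4 and N7 are not d-separated given {N1, N2, N5}.

We examine all 6 paths between N4 and N7:
Path 1: N4 ← N3 → N6 → N8 ← N1 → N7
  N8 is a collider here and neither N8 nor any of its descendants is conditioned on, so the collider stays closed — the path is blocked at N8.
Path 2: N4 ← N3 → N6 → N7
  N3 is a fork and N3 is not conditioned on; N6 is a chain and N6 is not conditioned on — no node blocks this path, so it is active.
Path 3: N4 ← N3 → N6 ← N1 → N7
  N6 is a collider here and neither N6 nor any of its descendants is conditioned on, so the collider stays closed — the path is blocked at N6.
Path 4: N4 ← N3 ← N1 → N6 → N7
  N1 is a fork here and N1 is conditioned on, so the path is blocked at N1.
Path 5: N4 ← N3 ← N1 → N8 ← N6 → N7
  N1 is a fork here and N1 is conditioned on, so the path is blocked at N1.
Path 6: N4 ← N3 ← N1 → N7
  N1 is a fork here and N1 is conditioned on, so the path is blocked at N1.
Since the path N4 ← N3 → N6 → N7 is active, N4 and N7 are not d-separated given {N1, N2, N5}.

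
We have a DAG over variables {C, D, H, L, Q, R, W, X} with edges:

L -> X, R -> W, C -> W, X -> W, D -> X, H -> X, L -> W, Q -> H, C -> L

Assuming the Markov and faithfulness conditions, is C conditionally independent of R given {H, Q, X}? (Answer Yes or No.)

3 paths connect C and R; each must be blocked for d-separation to hold:
  1. C → W ← R — W:collider[blocks] ⇒ blocked
  2. C → L → W ← R — L:chain[open]; W:collider[blocks] ⇒ blocked
  3. C → L → X → W ← R — L:chain[open]; X:chain[blocks]; W:collider[blocks] ⇒ blocked
Every path is blocked, so C and R are d-separated given {H, Q, X}.

Yes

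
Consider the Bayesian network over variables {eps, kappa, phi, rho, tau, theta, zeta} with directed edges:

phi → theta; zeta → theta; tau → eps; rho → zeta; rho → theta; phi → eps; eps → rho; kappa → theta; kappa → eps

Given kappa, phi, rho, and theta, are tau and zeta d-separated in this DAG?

Enumerating the 6 paths from tau to zeta and testing each for blocking by {kappa, phi, rho, theta}:
  1. tau → eps ← phi → theta ← rho → zeta — eps:collider[open]; phi:fork[blocks]; theta:collider[open]; rho:fork[blocks] ⇒ blocked
  2. tau → eps ← phi → theta ← zeta — eps:collider[open]; phi:fork[blocks]; theta:collider[open] ⇒ blocked
  3. tau → eps → rho → theta ← zeta — eps:chain[open]; rho:chain[blocks]; theta:collider[open] ⇒ blocked
  4. tau → eps → rho → zeta — eps:chain[open]; rho:chain[blocks] ⇒ blocked
  5. tau → eps ← kappa → theta ← rho → zeta — eps:collider[open]; kappa:fork[blocks]; theta:collider[open]; rho:fork[blocks] ⇒ blocked
  6. tau → eps ← kappa → theta ← zeta — eps:collider[open]; kappa:fork[blocks]; theta:collider[open] ⇒ blocked
All paths are blocked; tau ⊥ zeta | {kappa, phi, rho, theta} holds.

Yes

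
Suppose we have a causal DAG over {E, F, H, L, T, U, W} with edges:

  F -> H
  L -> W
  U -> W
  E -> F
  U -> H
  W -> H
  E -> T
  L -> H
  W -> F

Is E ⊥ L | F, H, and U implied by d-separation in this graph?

No

There are 6 undirected paths between E and L; checking each against the conditioning set {F, H, U}:
Path 1: E → F → H ← U → W ← L
  F is a chain here and F is conditioned on, so the path is blocked at F.
Path 2: E → F → H ← W ← L
  F is a chain here and F is conditioned on, so the path is blocked at F.
Path 3: E → F → H ← L
  F is a chain here and F is conditioned on, so the path is blocked at F.
Path 4: E → F ← W → H ← L
  F is a collider and F is conditioned on, which opens it; W is a fork and W is not conditioned on; H is a collider and H is conditioned on, which opens it — no node blocks this path, so it is active.
Path 5: E → F ← W ← U → H ← L
  U is a fork here and U is conditioned on, so the path is blocked at U.
Path 6: E → F ← W ← L
  F is a collider and F is conditioned on, which opens it; W is a chain and W is not conditioned on — no node blocks this path, so it is active.
Because an active path exists, E and L are not d-separated.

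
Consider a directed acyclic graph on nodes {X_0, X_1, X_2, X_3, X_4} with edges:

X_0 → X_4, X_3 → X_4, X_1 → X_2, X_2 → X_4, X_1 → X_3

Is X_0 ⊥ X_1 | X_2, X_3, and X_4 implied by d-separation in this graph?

Yes

There are 2 undirected paths between X_0 and X_1; checking each against the conditioning set {X_2, X_3, X_4}:
  1. X_0 → X_4 ← X_3 ← X_1 — X_4:collider[open]; X_3:chain[blocks] ⇒ blocked
  2. X_0 → X_4 ← X_2 ← X_1 — X_4:collider[open]; X_2:chain[blocks] ⇒ blocked
Every path is blocked, so X_0 and X_1 are d-separated given {X_2, X_3, X_4}.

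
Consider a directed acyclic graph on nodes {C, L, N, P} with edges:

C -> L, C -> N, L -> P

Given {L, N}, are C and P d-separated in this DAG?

Yes

There is one path between C and P:
Path 1: C → L → P
  L is a chain here and L is conditioned on, so the path is blocked at L.
Every path is blocked, so C and P are d-separated given {L, N}.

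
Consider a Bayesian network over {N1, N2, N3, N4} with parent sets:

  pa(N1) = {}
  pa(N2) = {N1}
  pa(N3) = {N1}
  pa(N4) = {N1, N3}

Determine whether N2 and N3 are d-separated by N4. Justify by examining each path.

Enumerating the 2 paths from N2 to N3 and testing each for blocking by {N4}:
  1. N2 ← N1 → N4 ← N3 — N1:fork[open]; N4:collider[open] ⇒ active
  2. N2 ← N1 → N3 — N1:fork[open] ⇒ active
Because an active path exists, N2 and N3 are not d-separated.

No — N2 and N3 are not d-separated given {N4}.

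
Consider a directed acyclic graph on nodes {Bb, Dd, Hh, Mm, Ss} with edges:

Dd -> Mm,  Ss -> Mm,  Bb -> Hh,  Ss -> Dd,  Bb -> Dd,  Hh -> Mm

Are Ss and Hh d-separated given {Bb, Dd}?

Yes

Enumerating the 4 paths from Ss to Hh and testing each for blocking by {Bb, Dd}:
Path 1: Ss → Dd ← Bb → Hh
  Bb is a fork here and Bb is conditioned on, so the path is blocked at Bb.
Path 2: Ss → Dd → Mm ← Hh
  Dd is a chain here and Dd is conditioned on, so the path is blocked at Dd.
Path 3: Ss → Mm ← Dd ← Bb → Hh
  Mm is a collider here and neither Mm nor any of its descendants is conditioned on, so the collider stays closed — the path is blocked at Mm.
Path 4: Ss → Mm ← Hh
  Mm is a collider here and neither Mm nor any of its descendants is conditioned on, so the collider stays closed — the path is blocked at Mm.
Since every path is blocked, d-separation holds.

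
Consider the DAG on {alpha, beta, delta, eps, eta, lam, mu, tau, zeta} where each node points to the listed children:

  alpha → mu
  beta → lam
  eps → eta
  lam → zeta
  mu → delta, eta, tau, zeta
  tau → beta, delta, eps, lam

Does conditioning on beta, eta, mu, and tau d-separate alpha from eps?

There are 5 undirected paths between alpha and eps; checking each against the conditioning set {beta, eta, mu, tau}:
Path 1: alpha → mu → delta ← tau → eps
  mu is a chain here and mu is conditioned on, so the path is blocked at mu.
Path 2: alpha → mu → tau → eps
  mu is a chain here and mu is conditioned on, so the path is blocked at mu.
Path 3: alpha → mu → eta ← eps
  mu is a chain here and mu is conditioned on, so the path is blocked at mu.
Path 4: alpha → mu → zeta ← lam ← beta ← tau → eps
  mu is a chain here and mu is conditioned on, so the path is blocked at mu.
Path 5: alpha → mu → zeta ← lam ← tau → eps
  mu is a chain here and mu is conditioned on, so the path is blocked at mu.
Since every path is blocked, d-separation holds.

Yes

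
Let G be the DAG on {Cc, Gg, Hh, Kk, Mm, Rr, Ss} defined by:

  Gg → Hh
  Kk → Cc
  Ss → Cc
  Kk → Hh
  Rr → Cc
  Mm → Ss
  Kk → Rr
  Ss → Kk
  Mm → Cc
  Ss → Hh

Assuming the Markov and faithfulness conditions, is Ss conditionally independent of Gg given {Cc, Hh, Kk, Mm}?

No — Ss and Gg are not d-separated given {Cc, Hh, Kk, Mm}.

6 paths connect Ss and Gg; each must be blocked for d-separation to hold:
Path 1: Ss ← Mm → Cc ← Rr ← Kk → Hh ← Gg
  Mm is a fork here and Mm is conditioned on, so the path is blocked at Mm.
Path 2: Ss ← Mm → Cc ← Kk → Hh ← Gg
  Mm is a fork here and Mm is conditioned on, so the path is blocked at Mm.
Path 3: Ss → Kk → Hh ← Gg
  Kk is a chain here and Kk is conditioned on, so the path is blocked at Kk.
Path 4: Ss → Hh ← Gg
  Hh is a collider and Hh is conditioned on, which opens it — no node blocks this path, so it is active.
Path 5: Ss → Cc ← Rr ← Kk → Hh ← Gg
  Kk is a fork here and Kk is conditioned on, so the path is blocked at Kk.
Path 6: Ss → Cc ← Kk → Hh ← Gg
  Kk is a fork here and Kk is conditioned on, so the path is blocked at Kk.
At least one path is unblocked, so d-separation fails.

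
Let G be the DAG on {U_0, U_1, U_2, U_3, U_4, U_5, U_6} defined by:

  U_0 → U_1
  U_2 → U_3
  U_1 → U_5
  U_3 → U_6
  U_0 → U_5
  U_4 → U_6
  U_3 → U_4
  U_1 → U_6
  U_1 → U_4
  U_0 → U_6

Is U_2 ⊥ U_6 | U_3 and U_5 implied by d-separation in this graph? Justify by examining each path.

Enumerating the 5 paths from U_2 to U_6 and testing each for blocking by {U_3, U_5}:
Path 1: U_2 → U_3 → U_6
  U_3 is a chain here and U_3 is conditioned on, so the path is blocked at U_3.
Path 2: U_2 → U_3 → U_4 → U_6
  U_3 is a chain here and U_3 is conditioned on, so the path is blocked at U_3.
Path 3: U_2 → U_3 → U_4 ← U_1 → U_6
  U_3 is a chain here and U_3 is conditioned on, so the path is blocked at U_3.
Path 4: U_2 → U_3 → U_4 ← U_1 ← U_0 → U_6
  U_3 is a chain here and U_3 is conditioned on, so the path is blocked at U_3.
Path 5: U_2 → U_3 → U_4 ← U_1 → U_5 ← U_0 → U_6
  U_3 is a chain here and U_3 is conditioned on, so the path is blocked at U_3.
Since every path is blocked, d-separation holds.

Yes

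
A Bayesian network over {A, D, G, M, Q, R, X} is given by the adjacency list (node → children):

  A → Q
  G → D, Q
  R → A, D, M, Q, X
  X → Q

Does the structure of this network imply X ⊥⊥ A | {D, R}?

6 paths connect X and A; each must be blocked for d-separation to hold:
Path 1: X ← R → D ← G → Q ← A
  R is a fork here and R is conditioned on, so the path is blocked at R.
Path 2: X ← R → A
  R is a fork here and R is conditioned on, so the path is blocked at R.
Path 3: X ← R → Q ← A
  R is a fork here and R is conditioned on, so the path is blocked at R.
Path 4: X → Q ← R → A
  Q is a collider here and neither Q nor any of its descendants is conditioned on, so the collider stays closed — the path is blocked at Q.
Path 5: X → Q ← A
  Q is a collider here and neither Q nor any of its descendants is conditioned on, so the collider stays closed — the path is blocked at Q.
Path 6: X → Q ← G → D ← R → A
  Q is a collider here and neither Q nor any of its descendants is conditioned on, so the collider stays closed — the path is blocked at Q.
Every path is blocked, so X and A are d-separated given {D, R}.

Yes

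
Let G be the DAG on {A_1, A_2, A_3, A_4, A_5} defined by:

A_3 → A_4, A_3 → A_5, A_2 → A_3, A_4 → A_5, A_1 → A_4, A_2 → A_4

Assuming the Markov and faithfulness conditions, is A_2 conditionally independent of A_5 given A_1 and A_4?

4 paths connect A_2 and A_5; each must be blocked for d-separation to hold:
Path 1: A_2 → A_3 → A_4 → A_5
  A_4 is a chain here and A_4 is conditioned on, so the path is blocked at A_4.
Path 2: A_2 → A_3 → A_5
  A_3 is a chain and A_3 is not conditioned on — no node blocks this path, so it is active.
Path 3: A_2 → A_4 ← A_3 → A_5
  A_4 is a collider and A_4 is conditioned on, which opens it; A_3 is a fork and A_3 is not conditioned on — no node blocks this path, so it is active.
Path 4: A_2 → A_4 → A_5
  A_4 is a chain here and A_4 is conditioned on, so the path is blocked at A_4.
Because an active path exists, A_2 and A_5 are not d-separated.

No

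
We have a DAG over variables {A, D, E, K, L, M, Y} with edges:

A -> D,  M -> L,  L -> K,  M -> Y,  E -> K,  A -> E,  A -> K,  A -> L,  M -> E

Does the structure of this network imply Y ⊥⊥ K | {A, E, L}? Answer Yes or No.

6 paths connect Y and K; each must be blocked for d-separation to hold:
Path 1: Y ← M → L → K
  L is a chain here and L is conditioned on, so the path is blocked at L.
Path 2: Y ← M → L ← A → K
  A is a fork here and A is conditioned on, so the path is blocked at A.
Path 3: Y ← M → L ← A → E → K
  A is a fork here and A is conditioned on, so the path is blocked at A.
Path 4: Y ← M → E → K
  E is a chain here and E is conditioned on, so the path is blocked at E.
Path 5: Y ← M → E ← A → K
  A is a fork here and A is conditioned on, so the path is blocked at A.
Path 6: Y ← M → E ← A → L → K
  A is a fork here and A is conditioned on, so the path is blocked at A.
Every path is blocked, so Y and K are d-separated given {A, E, L}.

Yes — Y and K are d-separated given {A, E, L}.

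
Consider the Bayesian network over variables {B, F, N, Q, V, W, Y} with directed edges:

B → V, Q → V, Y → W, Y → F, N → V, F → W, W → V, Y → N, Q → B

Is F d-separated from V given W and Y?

4 paths connect F and V; each must be blocked for d-separation to hold:
Path 1: F ← Y → W → V
  Y is a fork here and Y is conditioned on, so the path is blocked at Y.
Path 2: F ← Y → N → V
  Y is a fork here and Y is conditioned on, so the path is blocked at Y.
Path 3: F → W ← Y → N → V
  Y is a fork here and Y is conditioned on, so the path is blocked at Y.
Path 4: F → W → V
  W is a chain here and W is conditioned on, so the path is blocked at W.
Every path is blocked, so F and V are d-separated given {W, Y}.

Yes — F and V are d-separated given {W, Y}.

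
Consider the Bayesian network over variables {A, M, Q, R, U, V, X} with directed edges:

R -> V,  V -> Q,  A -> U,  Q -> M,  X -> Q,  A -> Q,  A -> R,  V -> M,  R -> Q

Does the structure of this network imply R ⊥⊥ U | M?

No

4 paths connect R and U; each must be blocked for d-separation to hold:
Path 1: R ← A → U
  A is a fork and A is not conditioned on — no node blocks this path, so it is active.
Path 2: R → Q ← A → U
  Q is a collider and its descendant M is conditioned on, which opens it; A is a fork and A is not conditioned on — no node blocks this path, so it is active.
Path 3: R → V → M ← Q ← A → U
  V is a chain and V is not conditioned on; M is a collider and M is conditioned on, which opens it; Q is a chain and Q is not conditioned on; A is a fork and A is not conditioned on — no node blocks this path, so it is active.
Path 4: R → V → Q ← A → U
  V is a chain and V is not conditioned on; Q is a collider and its descendant M is conditioned on, which opens it; A is a fork and A is not conditioned on — no node blocks this path, so it is active.
Because an active path exists, R and U are not d-separated.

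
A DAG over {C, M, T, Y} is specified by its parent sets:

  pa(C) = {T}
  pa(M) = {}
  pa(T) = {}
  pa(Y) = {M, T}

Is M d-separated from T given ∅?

Yes — M and T are d-separated given ∅.

Only one path connects M and T:
  1. M → Y ← T — Y:collider[blocks] ⇒ blocked
All paths are blocked; M ⊥ T | ∅ holds.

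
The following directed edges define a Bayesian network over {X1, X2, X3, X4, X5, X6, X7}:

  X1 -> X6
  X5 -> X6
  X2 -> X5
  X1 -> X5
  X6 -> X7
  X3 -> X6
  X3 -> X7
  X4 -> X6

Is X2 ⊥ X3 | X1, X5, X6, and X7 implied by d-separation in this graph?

Yes

4 paths connect X2 and X3; each must be blocked for d-separation to hold:
Path 1: X2 → X5 → X6 → X7 ← X3
  X5 is a chain here and X5 is conditioned on, so the path is blocked at X5.
Path 2: X2 → X5 → X6 ← X3
  X5 is a chain here and X5 is conditioned on, so the path is blocked at X5.
Path 3: X2 → X5 ← X1 → X6 → X7 ← X3
  X1 is a fork here and X1 is conditioned on, so the path is blocked at X1.
Path 4: X2 → X5 ← X1 → X6 ← X3
  X1 is a fork here and X1 is conditioned on, so the path is blocked at X1.
All paths are blocked; X2 ⊥ X3 | {X1, X5, X6, X7} holds.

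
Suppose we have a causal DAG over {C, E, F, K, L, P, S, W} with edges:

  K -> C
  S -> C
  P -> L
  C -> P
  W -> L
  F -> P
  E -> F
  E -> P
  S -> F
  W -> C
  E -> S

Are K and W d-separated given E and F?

Yes

6 paths connect K and W; each must be blocked for d-separation to hold:
Path 1: K → C → P → L ← W
  L is a collider here and neither L nor any of its descendants is conditioned on, so the collider stays closed — the path is blocked at L.
Path 2: K → C ← S → F → P → L ← W
  C is a collider here and neither C nor any of its descendants is conditioned on, so the collider stays closed — the path is blocked at C.
Path 3: K → C ← S → F ← E → P → L ← W
  C is a collider here and neither C nor any of its descendants is conditioned on, so the collider stays closed — the path is blocked at C.
Path 4: K → C ← S ← E → P → L ← W
  C is a collider here and neither C nor any of its descendants is conditioned on, so the collider stays closed — the path is blocked at C.
Path 5: K → C ← S ← E → F → P → L ← W
  C is a collider here and neither C nor any of its descendants is conditioned on, so the collider stays closed — the path is blocked at C.
Path 6: K → C ← W
  C is a collider here and neither C nor any of its descendants is conditioned on, so the collider stays closed — the path is blocked at C.
Since every path is blocked, d-separation holds.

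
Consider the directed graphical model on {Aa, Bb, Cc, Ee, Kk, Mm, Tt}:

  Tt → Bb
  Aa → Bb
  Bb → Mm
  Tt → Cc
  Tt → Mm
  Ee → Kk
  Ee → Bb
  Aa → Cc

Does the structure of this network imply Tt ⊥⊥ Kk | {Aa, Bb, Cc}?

We examine all 3 paths between Tt and Kk:
  1. Tt → Cc ← Aa → Bb ← Ee → Kk — Cc:collider[open]; Aa:fork[blocks]; Bb:collider[open]; Ee:fork[open] ⇒ blocked
  2. Tt → Bb ← Ee → Kk — Bb:collider[open]; Ee:fork[open] ⇒ active
  3. Tt → Mm ← Bb ← Ee → Kk — Mm:collider[blocks]; Bb:chain[blocks]; Ee:fork[open] ⇒ blocked
At least one path is unblocked, so d-separation fails.

No — Tt and Kk are not d-separated given {Aa, Bb, Cc}.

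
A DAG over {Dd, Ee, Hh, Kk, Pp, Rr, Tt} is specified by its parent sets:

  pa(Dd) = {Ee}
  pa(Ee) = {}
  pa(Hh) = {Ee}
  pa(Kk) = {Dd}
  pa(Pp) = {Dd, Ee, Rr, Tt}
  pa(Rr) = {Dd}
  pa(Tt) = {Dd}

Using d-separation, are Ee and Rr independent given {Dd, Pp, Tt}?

No

We examine all 6 paths between Ee and Rr:
Path 1: Ee → Pp ← Tt ← Dd → Rr
  Tt is a chain here and Tt is conditioned on, so the path is blocked at Tt.
Path 2: Ee → Pp ← Rr
  Pp is a collider and Pp is conditioned on, which opens it — no node blocks this path, so it is active.
Path 3: Ee → Pp ← Dd → Rr
  Dd is a fork here and Dd is conditioned on, so the path is blocked at Dd.
Path 4: Ee → Dd → Pp ← Rr
  Dd is a chain here and Dd is conditioned on, so the path is blocked at Dd.
Path 5: Ee → Dd → Tt → Pp ← Rr
  Dd is a chain here and Dd is conditioned on, so the path is blocked at Dd.
Path 6: Ee → Dd → Rr
  Dd is a chain here and Dd is conditioned on, so the path is blocked at Dd.
At least one path is unblocked, so d-separation fails.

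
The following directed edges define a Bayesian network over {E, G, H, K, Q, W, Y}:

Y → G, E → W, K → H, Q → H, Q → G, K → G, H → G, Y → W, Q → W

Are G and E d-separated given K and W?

Enumerating the 4 paths from G to E and testing each for blocking by {K, W}:
Path 1: G ← Q → W ← E
  Q is a fork and Q is not conditioned on; W is a collider and W is conditioned on, which opens it — no node blocks this path, so it is active.
Path 2: G ← Y → W ← E
  Y is a fork and Y is not conditioned on; W is a collider and W is conditioned on, which opens it — no node blocks this path, so it is active.
Path 3: G ← K → H ← Q → W ← E
  K is a fork here and K is conditioned on, so the path is blocked at K.
Path 4: G ← H ← Q → W ← E
  H is a chain and H is not conditioned on; Q is a fork and Q is not conditioned on; W is a collider and W is conditioned on, which opens it — no node blocks this path, so it is active.
Since the path G ← Q → W ← E is active, G and E are not d-separated given {K, W}.

No — G and E are not d-separated given {K, W}.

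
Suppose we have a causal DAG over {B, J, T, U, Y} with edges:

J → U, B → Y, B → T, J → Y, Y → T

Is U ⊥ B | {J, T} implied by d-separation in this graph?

Yes

Enumerating the 2 paths from U to B and testing each for blocking by {J, T}:
Path 1: U ← J → Y → T ← B
  J is a fork here and J is conditioned on, so the path is blocked at J.
Path 2: U ← J → Y ← B
  J is a fork here and J is conditioned on, so the path is blocked at J.
Since every path is blocked, d-separation holds.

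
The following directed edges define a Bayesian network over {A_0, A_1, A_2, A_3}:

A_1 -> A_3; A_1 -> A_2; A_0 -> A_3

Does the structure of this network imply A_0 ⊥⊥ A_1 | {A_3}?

The only undirected path from A_0 to A_1 is:
  1. A_0 → A_3 ← A_1 — A_3:collider[open] ⇒ active
Because an active path exists, A_0 and A_1 are not d-separated.

No — A_0 and A_1 are not d-separated given {A_3}.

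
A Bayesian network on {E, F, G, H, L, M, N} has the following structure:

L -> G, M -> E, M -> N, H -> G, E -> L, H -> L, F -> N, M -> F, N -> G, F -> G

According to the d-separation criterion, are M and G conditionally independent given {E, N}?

Enumerating the 6 paths from M to G and testing each for blocking by {E, N}:
Path 1: M → E → L ← H → G
  E is a chain here and E is conditioned on, so the path is blocked at E.
Path 2: M → E → L → G
  E is a chain here and E is conditioned on, so the path is blocked at E.
Path 3: M → F → G
  F is a chain and F is not conditioned on — no node blocks this path, so it is active.
Path 4: M → F → N → G
  N is a chain here and N is conditioned on, so the path is blocked at N.
Path 5: M → N ← F → G
  N is a collider and N is conditioned on, which opens it; F is a fork and F is not conditioned on — no node blocks this path, so it is active.
Path 6: M → N → G
  N is a chain here and N is conditioned on, so the path is blocked at N.
Since the path M → F → G is active, M and G are not d-separated given {E, N}.

No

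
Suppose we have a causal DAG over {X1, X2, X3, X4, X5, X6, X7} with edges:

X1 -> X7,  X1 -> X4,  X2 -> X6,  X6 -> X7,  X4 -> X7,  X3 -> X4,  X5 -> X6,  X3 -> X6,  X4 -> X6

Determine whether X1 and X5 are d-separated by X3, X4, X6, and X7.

6 paths connect X1 and X5; each must be blocked for d-separation to hold:
Path 1: X1 → X7 ← X6 ← X5
  X6 is a chain here and X6 is conditioned on, so the path is blocked at X6.
Path 2: X1 → X7 ← X4 → X6 ← X5
  X4 is a fork here and X4 is conditioned on, so the path is blocked at X4.
Path 3: X1 → X7 ← X4 ← X3 → X6 ← X5
  X4 is a chain here and X4 is conditioned on, so the path is blocked at X4.
Path 4: X1 → X4 → X7 ← X6 ← X5
  X4 is a chain here and X4 is conditioned on, so the path is blocked at X4.
Path 5: X1 → X4 → X6 ← X5
  X4 is a chain here and X4 is conditioned on, so the path is blocked at X4.
Path 6: X1 → X4 ← X3 → X6 ← X5
  X3 is a fork here and X3 is conditioned on, so the path is blocked at X3.
Every path is blocked, so X1 and X5 are d-separated given {X3, X4, X6, X7}.

Yes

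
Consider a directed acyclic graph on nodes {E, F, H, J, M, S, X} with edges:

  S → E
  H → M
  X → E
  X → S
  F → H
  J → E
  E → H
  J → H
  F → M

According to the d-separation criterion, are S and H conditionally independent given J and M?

We examine all 4 paths between S and H:
Path 1: S ← X → E ← J → H
  J is a fork here and J is conditioned on, so the path is blocked at J.
Path 2: S ← X → E → H
  X is a fork and X is not conditioned on; E is a chain and E is not conditioned on — no node blocks this path, so it is active.
Path 3: S → E ← J → H
  J is a fork here and J is conditioned on, so the path is blocked at J.
Path 4: S → E → H
  E is a chain and E is not conditioned on — no node blocks this path, so it is active.
Since the path S ← X → E → H is active, S and H are not d-separated given {J, M}.

No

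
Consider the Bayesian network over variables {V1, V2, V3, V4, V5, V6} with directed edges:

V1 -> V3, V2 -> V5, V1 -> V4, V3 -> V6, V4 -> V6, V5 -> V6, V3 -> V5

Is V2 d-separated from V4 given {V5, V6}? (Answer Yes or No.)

Enumerating the 4 paths from V2 to V4 and testing each for blocking by {V5, V6}:
Path 1: V2 → V5 ← V3 → V6 ← V4
  V5 is a collider and V5 is conditioned on, which opens it; V3 is a fork and V3 is not conditioned on; V6 is a collider and V6 is conditioned on, which opens it — no node blocks this path, so it is active.
Path 2: V2 → V5 ← V3 ← V1 → V4
  V5 is a collider and V5 is conditioned on, which opens it; V3 is a chain and V3 is not conditioned on; V1 is a fork and V1 is not conditioned on — no node blocks this path, so it is active.
Path 3: V2 → V5 → V6 ← V3 ← V1 → V4
  V5 is a chain here and V5 is conditioned on, so the path is blocked at V5.
Path 4: V2 → V5 → V6 ← V4
  V5 is a chain here and V5 is conditioned on, so the path is blocked at V5.
At least one path is unblocked, so d-separation fails.

No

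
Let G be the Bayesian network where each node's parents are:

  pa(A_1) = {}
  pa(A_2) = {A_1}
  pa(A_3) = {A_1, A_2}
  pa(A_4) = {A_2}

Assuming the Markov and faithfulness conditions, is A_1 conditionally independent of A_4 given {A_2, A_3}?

2 paths connect A_1 and A_4; each must be blocked for d-separation to hold:
Path 1: A_1 → A_3 ← A_2 → A_4
  A_2 is a fork here and A_2 is conditioned on, so the path is blocked at A_2.
Path 2: A_1 → A_2 → A_4
  A_2 is a chain here and A_2 is conditioned on, so the path is blocked at A_2.
All paths are blocked; A_1 ⊥ A_4 | {A_2, A_3} holds.

Yes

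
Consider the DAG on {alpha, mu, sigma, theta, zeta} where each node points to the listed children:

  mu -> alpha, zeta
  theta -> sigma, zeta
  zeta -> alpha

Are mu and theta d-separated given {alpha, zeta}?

No

Enumerating the 2 paths from mu to theta and testing each for blocking by {alpha, zeta}:
Path 1: mu → alpha ← zeta ← theta
  zeta is a chain here and zeta is conditioned on, so the path is blocked at zeta.
Path 2: mu → zeta ← theta
  zeta is a collider and zeta is conditioned on, which opens it — no node blocks this path, so it is active.
Because an active path exists, mu and theta are not d-separated.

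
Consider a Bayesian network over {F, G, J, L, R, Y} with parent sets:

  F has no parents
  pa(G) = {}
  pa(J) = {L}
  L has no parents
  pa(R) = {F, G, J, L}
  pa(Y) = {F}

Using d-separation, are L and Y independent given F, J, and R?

Yes

Enumerating the 2 paths from L to Y and testing each for blocking by {F, J, R}:
Path 1: L → R ← F → Y
  F is a fork here and F is conditioned on, so the path is blocked at F.
Path 2: L → J → R ← F → Y
  J is a chain here and J is conditioned on, so the path is blocked at J.
Since every path is blocked, d-separation holds.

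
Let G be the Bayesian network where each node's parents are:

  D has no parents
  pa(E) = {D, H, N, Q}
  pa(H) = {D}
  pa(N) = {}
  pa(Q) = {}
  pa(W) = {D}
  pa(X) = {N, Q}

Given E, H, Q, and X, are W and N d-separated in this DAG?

Enumerating the 4 paths from W to N and testing each for blocking by {E, H, Q, X}:
Path 1: W ← D → E ← N
  D is a fork and D is not conditioned on; E is a collider and E is conditioned on, which opens it — no node blocks this path, so it is active.
Path 2: W ← D → E ← Q → X ← N
  Q is a fork here and Q is conditioned on, so the path is blocked at Q.
Path 3: W ← D → H → E ← N
  H is a chain here and H is conditioned on, so the path is blocked at H.
Path 4: W ← D → H → E ← Q → X ← N
  H is a chain here and H is conditioned on, so the path is blocked at H.
Since the path W ← D → E ← N is active, W and N are not d-separated given {E, H, Q, X}.

No — W and N are not d-separated given {E, H, Q, X}.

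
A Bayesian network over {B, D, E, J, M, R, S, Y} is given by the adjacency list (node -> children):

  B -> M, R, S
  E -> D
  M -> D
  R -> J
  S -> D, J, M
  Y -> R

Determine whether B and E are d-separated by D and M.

There are 6 undirected paths between B and E; checking each against the conditioning set {D, M}:
Path 1: B → S → D ← E
  S is a chain and S is not conditioned on; D is a collider and D is conditioned on, which opens it — no node blocks this path, so it is active.
Path 2: B → S → M → D ← E
  M is a chain here and M is conditioned on, so the path is blocked at M.
Path 3: B → M → D ← E
  M is a chain here and M is conditioned on, so the path is blocked at M.
Path 4: B → M ← S → D ← E
  M is a collider and M is conditioned on, which opens it; S is a fork and S is not conditioned on; D is a collider and D is conditioned on, which opens it — no node blocks this path, so it is active.
Path 5: B → R → J ← S → D ← E
  J is a collider here and neither J nor any of its descendants is conditioned on, so the collider stays closed — the path is blocked at J.
Path 6: B → R → J ← S → M → D ← E
  J is a collider here and neither J nor any of its descendants is conditioned on, so the collider stays closed — the path is blocked at J.
Since the path B → S → D ← E is active, B and E are not d-separated given {D, M}.

No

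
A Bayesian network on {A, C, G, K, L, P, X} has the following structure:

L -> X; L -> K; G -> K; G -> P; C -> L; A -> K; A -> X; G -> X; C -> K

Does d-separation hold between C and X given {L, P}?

There are 6 undirected paths between C and X; checking each against the conditioning set {L, P}:
Path 1: C → L → X
  L is a chain here and L is conditioned on, so the path is blocked at L.
Path 2: C → L → K ← A → X
  L is a chain here and L is conditioned on, so the path is blocked at L.
Path 3: C → L → K ← G → X
  L is a chain here and L is conditioned on, so the path is blocked at L.
Path 4: C → K ← A → X
  K is a collider here and neither K nor any of its descendants is conditioned on, so the collider stays closed — the path is blocked at K.
Path 5: C → K ← L → X
  K is a collider here and neither K nor any of its descendants is conditioned on, so the collider stays closed — the path is blocked at K.
Path 6: C → K ← G → X
  K is a collider here and neither K nor any of its descendants is conditioned on, so the collider stays closed — the path is blocked at K.
Since every path is blocked, d-separation holds.

Yes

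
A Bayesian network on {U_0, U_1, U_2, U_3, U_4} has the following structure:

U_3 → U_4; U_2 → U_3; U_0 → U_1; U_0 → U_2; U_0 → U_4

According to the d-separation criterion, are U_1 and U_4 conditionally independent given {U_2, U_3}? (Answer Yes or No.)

No

We examine all 2 paths between U_1 and U_4:
  1. U_1 ← U_0 → U_4 — U_0:fork[open] ⇒ active
  2. U_1 ← U_0 → U_2 → U_3 → U_4 — U_0:fork[open]; U_2:chain[blocks]; U_3:chain[blocks] ⇒ blocked
Since the path U_1 ← U_0 → U_4 is active, U_1 and U_4 are not d-separated given {U_2, U_3}.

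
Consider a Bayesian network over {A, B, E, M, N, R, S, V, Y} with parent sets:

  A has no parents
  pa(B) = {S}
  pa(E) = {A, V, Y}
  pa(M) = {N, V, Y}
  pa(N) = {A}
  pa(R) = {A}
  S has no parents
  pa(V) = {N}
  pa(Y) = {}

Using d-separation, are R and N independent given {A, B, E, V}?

Yes

There are 5 undirected paths between R and N; checking each against the conditioning set {A, B, E, V}:
Path 1: R ← A → N
  A is a fork here and A is conditioned on, so the path is blocked at A.
Path 2: R ← A → E ← V ← N
  A is a fork here and A is conditioned on, so the path is blocked at A.
Path 3: R ← A → E ← V → M ← N
  A is a fork here and A is conditioned on, so the path is blocked at A.
Path 4: R ← A → E ← Y → M ← V ← N
  A is a fork here and A is conditioned on, so the path is blocked at A.
Path 5: R ← A → E ← Y → M ← N
  A is a fork here and A is conditioned on, so the path is blocked at A.
Every path is blocked, so R and N are d-separated given {A, B, E, V}.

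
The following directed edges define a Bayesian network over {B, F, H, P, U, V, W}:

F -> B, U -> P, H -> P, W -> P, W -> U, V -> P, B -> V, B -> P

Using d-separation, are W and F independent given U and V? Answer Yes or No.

Yes

We examine all 4 paths between W and F:
Path 1: W → P ← B ← F
  P is a collider here and neither P nor any of its descendants is conditioned on, so the collider stays closed — the path is blocked at P.
Path 2: W → P ← V ← B ← F
  P is a collider here and neither P nor any of its descendants is conditioned on, so the collider stays closed — the path is blocked at P.
Path 3: W → U → P ← B ← F
  U is a chain here and U is conditioned on, so the path is blocked at U.
Path 4: W → U → P ← V ← B ← F
  U is a chain here and U is conditioned on, so the path is blocked at U.
All paths are blocked; W ⊥ F | {U, V} holds.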